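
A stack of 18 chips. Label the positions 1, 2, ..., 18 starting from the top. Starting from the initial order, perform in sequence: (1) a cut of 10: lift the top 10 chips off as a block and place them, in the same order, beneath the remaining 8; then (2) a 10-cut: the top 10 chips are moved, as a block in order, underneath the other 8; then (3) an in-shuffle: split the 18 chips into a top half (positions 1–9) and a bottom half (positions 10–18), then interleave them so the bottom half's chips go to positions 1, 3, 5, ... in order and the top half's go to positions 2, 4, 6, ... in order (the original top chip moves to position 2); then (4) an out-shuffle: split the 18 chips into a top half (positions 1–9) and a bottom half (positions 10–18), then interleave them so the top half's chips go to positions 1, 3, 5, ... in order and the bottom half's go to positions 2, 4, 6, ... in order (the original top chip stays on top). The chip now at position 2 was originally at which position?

7

Undo the operations in reverse order, starting from position 2:
  undo op 4 (out-shuffle, from bottom half): 2 ← 10
  undo op 3 (in-shuffle, from top half): 10 ← 5
  undo op 2 (cut 10): 5 ← 15
  undo op 1 (cut 10): 15 ← 7
So the chip at position 2 came from original position 7.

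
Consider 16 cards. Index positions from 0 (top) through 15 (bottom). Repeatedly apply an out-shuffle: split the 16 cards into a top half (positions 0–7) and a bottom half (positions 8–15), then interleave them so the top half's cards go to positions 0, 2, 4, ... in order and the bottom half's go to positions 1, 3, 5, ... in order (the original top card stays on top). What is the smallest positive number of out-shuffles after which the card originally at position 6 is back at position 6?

4

Follow position 6 under repeated out-shuffles:
6 → 12 → 9 → 3 → 6
It first returns after 4 out-shuffles.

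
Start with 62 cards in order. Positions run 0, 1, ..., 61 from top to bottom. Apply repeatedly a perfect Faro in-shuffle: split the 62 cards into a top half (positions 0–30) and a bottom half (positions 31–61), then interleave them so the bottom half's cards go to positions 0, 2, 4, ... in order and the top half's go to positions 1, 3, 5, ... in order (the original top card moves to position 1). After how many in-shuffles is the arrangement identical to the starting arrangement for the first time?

6

The in-shuffle permutes the 62 positions with cycle lengths [2, 3, 3, 6, 6, 6, 6, 6, 6, 6, 6, 6].
Every card is home exactly when every cycle has completed a whole number of laps, i.e. after lcm(2, 3, 6) = 6 in-shuffles.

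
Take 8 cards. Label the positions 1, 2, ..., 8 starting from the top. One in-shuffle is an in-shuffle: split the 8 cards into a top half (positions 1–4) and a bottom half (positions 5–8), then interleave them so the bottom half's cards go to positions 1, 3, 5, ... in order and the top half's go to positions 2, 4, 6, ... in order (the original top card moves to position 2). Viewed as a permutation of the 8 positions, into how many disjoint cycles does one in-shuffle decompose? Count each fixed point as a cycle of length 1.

Trace each unvisited position around until it returns:
(1 2 4 8 7 5) (3 6)
2 cycles in total.

2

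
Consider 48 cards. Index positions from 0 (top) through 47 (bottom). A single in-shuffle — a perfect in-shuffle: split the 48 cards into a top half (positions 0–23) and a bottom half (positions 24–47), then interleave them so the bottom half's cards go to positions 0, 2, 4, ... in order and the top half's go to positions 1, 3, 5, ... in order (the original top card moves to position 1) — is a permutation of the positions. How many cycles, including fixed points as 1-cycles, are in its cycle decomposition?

4

Trace each unvisited position around until it returns:
(0 1 3 7 15 31 ... len 21) (2 5 11 23 47 46 ... len 21) (6 13 27) (20 41 34)
4 cycles in total.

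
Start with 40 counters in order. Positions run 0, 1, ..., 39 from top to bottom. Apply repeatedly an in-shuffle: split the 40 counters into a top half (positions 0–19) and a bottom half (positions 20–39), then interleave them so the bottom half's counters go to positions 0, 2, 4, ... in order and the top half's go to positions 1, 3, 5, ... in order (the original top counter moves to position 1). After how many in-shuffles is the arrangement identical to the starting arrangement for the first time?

20

The in-shuffle permutes the 40 positions with cycle lengths [20, 20].
Every counter is home exactly when every cycle has completed a whole number of laps, i.e. after lcm(20) = 20 in-shuffles.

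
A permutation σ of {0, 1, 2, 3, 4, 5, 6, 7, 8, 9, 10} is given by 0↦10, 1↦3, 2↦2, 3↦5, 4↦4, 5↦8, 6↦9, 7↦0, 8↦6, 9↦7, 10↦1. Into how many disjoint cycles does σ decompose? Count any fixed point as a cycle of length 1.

3

Cycle decomposition: (0 10 1 3 5 8 6 9 7) (2) (4).
3 cycles.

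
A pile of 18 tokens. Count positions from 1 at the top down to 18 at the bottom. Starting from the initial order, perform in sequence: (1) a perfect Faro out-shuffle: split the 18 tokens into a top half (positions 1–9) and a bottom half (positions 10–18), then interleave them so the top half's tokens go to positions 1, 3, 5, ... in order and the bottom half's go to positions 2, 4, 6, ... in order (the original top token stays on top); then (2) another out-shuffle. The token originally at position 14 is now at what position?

2

Track the token from position 14 forward through each operation:
  after op 1 (out-shuffle): 14 → 10
  after op 2 (out-shuffle): 10 → 2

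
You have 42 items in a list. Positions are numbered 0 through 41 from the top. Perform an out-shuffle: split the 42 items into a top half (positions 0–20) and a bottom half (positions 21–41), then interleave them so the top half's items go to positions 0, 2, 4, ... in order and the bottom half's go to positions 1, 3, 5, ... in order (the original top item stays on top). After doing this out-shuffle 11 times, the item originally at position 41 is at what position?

41

Position 41 is a fixed point of every out-shuffle, so the item never moves.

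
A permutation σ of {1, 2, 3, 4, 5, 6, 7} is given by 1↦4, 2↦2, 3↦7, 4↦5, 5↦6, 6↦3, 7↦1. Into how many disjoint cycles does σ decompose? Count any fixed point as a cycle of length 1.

2

Cycle decomposition: (1 4 5 6 3 7) (2).
2 cycles.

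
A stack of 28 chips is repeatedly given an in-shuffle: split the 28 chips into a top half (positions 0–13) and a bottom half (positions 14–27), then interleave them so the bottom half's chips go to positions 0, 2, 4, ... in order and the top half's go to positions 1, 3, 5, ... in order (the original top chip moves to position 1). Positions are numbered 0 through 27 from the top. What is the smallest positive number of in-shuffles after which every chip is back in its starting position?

28

The in-shuffle permutes the 28 positions with cycle lengths [28].
Every chip is home exactly when every cycle has completed a whole number of laps, i.e. after lcm(28) = 28 in-shuffles.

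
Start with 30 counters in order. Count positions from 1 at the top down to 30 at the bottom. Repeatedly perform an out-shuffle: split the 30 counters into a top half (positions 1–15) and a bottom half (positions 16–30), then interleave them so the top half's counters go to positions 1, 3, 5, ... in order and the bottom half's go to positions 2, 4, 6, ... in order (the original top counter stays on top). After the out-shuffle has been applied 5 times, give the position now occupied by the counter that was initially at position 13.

8

Track the counter's position through each out-shuffle:
13 → 25 → 20 → 10 → 19 → 8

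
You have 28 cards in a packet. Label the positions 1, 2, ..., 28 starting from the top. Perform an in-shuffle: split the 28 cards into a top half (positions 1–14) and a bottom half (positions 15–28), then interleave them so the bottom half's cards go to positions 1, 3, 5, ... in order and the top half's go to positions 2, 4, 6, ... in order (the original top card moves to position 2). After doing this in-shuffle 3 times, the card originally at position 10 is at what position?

Track the card's position through each in-shuffle:
10 → 20 → 11 → 22

22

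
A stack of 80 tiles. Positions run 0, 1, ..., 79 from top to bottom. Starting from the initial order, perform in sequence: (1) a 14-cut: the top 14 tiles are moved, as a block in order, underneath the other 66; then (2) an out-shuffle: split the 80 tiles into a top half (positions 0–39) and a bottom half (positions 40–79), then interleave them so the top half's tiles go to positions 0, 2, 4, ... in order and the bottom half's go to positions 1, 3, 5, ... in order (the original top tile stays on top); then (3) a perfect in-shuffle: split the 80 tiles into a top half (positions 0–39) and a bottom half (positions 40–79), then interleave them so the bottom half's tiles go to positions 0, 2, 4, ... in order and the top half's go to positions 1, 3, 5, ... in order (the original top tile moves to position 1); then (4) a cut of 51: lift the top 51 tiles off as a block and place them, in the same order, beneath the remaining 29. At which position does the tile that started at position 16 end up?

Track the tile from position 16 forward through each operation:
  after op 1 (cut 14): 16 → 2
  after op 2 (out-shuffle): 2 → 4
  after op 3 (in-shuffle): 4 → 9
  after op 4 (cut 51): 9 → 38

38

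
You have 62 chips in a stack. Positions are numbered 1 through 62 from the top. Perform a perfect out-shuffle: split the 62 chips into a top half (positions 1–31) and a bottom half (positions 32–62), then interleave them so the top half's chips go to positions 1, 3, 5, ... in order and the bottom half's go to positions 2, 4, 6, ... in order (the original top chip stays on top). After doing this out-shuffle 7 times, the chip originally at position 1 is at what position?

Position 1 is a fixed point of every out-shuffle, so the chip never moves.

1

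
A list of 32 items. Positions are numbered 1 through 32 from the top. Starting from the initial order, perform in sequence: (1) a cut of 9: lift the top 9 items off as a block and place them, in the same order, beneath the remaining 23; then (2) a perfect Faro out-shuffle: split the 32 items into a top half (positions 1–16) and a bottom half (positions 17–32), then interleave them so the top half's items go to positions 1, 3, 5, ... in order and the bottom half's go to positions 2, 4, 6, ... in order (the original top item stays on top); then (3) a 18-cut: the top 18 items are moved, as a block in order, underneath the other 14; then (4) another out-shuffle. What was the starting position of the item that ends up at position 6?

12

Undo the operations in reverse order, starting from position 6:
  undo op 4 (out-shuffle, from bottom half): 6 ← 19
  undo op 3 (cut 18): 19 ← 5
  undo op 2 (out-shuffle, from top half): 5 ← 3
  undo op 1 (cut 9): 3 ← 12
So the item at position 6 came from original position 12.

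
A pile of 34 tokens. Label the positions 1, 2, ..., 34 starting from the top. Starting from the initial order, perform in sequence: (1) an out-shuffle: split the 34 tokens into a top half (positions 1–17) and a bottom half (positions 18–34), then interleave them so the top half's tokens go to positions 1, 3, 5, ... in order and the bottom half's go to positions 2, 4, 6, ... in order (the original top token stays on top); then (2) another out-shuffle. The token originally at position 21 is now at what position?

15

Track the token from position 21 forward through each operation:
  after op 1 (out-shuffle): 21 → 8
  after op 2 (out-shuffle): 8 → 15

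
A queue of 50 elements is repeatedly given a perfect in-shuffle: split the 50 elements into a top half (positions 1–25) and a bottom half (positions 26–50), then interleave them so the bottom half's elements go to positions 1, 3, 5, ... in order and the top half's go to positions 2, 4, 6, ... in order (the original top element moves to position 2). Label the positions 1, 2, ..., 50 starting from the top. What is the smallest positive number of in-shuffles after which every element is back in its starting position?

The in-shuffle permutes the 50 positions with cycle lengths [2, 8, 8, 8, 8, 8, 8].
Every element is home exactly when every cycle has completed a whole number of laps, i.e. after lcm(2, 8) = 8 in-shuffles.

8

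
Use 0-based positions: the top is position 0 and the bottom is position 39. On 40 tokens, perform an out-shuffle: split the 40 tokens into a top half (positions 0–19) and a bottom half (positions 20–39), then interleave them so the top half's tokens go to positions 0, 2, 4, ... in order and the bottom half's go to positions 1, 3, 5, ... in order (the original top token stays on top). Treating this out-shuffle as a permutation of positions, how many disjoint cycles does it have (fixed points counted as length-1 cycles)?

6

Trace each unvisited position around until it returns:
(0) (1 2 4 8 16 32 ... len 12) (3 6 12 24 9 18 ... len 12) (7 14 28 17 34 29 ... len 12) (13 26) (39)
6 cycles in total.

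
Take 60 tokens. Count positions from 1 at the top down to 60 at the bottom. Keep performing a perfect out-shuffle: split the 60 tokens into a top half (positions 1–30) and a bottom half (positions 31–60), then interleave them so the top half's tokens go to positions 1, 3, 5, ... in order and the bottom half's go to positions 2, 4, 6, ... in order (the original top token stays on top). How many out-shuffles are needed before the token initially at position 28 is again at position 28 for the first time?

Follow position 28 under repeated out-shuffles:
28 → 55 → 50 → 40 → 20 → 39 → 18 → 35 → ... → 28 (length 58)
It first returns after 58 out-shuffles.

58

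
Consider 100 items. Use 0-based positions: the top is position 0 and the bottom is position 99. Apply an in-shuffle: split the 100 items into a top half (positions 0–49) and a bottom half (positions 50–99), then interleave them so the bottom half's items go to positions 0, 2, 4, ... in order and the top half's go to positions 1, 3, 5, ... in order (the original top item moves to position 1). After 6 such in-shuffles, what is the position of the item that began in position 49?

Track the item's position through each in-shuffle:
49 → 99 → 98 → 96 → 92 → 84 → 68

68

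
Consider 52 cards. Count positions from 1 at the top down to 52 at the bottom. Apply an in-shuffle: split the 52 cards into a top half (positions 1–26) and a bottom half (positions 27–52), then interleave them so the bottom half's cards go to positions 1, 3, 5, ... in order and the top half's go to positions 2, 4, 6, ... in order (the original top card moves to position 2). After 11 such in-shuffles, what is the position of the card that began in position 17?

48

Track the card's position through each in-shuffle:
17 → 34 → 15 → 30 → 7 → 14 → 28 → 3 → 6 → 12 → 24 → 48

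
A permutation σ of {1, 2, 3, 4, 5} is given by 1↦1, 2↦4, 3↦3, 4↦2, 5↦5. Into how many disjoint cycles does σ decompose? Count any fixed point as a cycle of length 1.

4

Cycle decomposition: (1) (2 4) (3) (5).
4 cycles.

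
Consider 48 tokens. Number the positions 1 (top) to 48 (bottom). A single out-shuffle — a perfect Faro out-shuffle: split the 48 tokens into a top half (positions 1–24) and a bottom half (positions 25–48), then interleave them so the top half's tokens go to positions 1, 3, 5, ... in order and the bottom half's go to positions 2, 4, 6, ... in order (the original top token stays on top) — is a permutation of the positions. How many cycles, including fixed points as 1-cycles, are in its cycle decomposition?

4

Trace each unvisited position around until it returns:
(1) (2 3 5 9 17 33 ... len 23) (6 11 21 41 34 20 ... len 23) (48)
4 cycles in total.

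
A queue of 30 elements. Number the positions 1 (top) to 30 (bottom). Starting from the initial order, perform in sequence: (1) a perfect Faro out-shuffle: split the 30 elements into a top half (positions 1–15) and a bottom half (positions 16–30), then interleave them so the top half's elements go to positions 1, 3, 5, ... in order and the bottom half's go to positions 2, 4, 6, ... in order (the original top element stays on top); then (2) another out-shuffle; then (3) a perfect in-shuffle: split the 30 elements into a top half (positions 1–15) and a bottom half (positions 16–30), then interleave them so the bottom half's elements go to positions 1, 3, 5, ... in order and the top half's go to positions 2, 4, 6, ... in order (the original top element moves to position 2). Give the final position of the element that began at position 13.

Track the element from position 13 forward through each operation:
  after op 1 (out-shuffle): 13 → 25
  after op 2 (out-shuffle): 25 → 20
  after op 3 (in-shuffle): 20 → 9

9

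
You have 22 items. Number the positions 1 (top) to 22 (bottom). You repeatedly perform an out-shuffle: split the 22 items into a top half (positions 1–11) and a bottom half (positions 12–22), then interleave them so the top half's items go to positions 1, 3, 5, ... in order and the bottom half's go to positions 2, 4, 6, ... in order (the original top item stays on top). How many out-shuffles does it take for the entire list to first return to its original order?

6

The out-shuffle permutes the 22 positions with cycle lengths [1, 1, 2, 3, 3, 6, 6].
Every item is home exactly when every cycle has completed a whole number of laps, i.e. after lcm(1, 2, 3, 6) = 6 out-shuffles.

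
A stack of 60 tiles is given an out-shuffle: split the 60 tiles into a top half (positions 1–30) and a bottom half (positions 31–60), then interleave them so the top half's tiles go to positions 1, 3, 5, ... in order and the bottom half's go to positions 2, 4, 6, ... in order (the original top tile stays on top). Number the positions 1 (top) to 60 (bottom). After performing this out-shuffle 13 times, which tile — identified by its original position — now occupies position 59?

47

Work backwards from position 59, undoing one out-shuffle at a time:
59 ← 30 ← 45 ← 23 ← 12 ← ... ← 47 (13 steps).
So the tile now at position 59 started at position 47.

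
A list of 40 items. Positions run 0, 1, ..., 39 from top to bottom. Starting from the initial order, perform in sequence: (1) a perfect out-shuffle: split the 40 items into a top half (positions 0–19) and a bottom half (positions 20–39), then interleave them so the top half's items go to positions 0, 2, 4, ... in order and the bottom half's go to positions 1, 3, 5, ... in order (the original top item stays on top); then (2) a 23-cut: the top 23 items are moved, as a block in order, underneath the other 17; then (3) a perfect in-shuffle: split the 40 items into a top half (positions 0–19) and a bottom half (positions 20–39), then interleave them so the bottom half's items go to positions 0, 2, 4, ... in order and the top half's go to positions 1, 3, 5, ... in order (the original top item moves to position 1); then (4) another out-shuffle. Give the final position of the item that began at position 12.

Track the item from position 12 forward through each operation:
  after op 1 (out-shuffle): 12 → 24
  after op 2 (cut 23): 24 → 1
  after op 3 (in-shuffle): 1 → 3
  after op 4 (out-shuffle): 3 → 6

6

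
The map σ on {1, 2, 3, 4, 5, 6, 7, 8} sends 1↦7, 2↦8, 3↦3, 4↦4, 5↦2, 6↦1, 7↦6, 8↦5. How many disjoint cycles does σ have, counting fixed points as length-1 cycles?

Cycle decomposition: (1 7 6) (2 8 5) (3) (4).
4 cycles.

4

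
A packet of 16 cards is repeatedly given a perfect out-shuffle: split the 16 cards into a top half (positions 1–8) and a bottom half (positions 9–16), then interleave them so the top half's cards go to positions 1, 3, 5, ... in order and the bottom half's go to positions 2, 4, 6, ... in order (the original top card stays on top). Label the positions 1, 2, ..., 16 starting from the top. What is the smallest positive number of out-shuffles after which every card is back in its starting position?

The out-shuffle permutes the 16 positions with cycle lengths [1, 1, 2, 4, 4, 4].
Every card is home exactly when every cycle has completed a whole number of laps, i.e. after lcm(1, 2, 4) = 4 out-shuffles.

4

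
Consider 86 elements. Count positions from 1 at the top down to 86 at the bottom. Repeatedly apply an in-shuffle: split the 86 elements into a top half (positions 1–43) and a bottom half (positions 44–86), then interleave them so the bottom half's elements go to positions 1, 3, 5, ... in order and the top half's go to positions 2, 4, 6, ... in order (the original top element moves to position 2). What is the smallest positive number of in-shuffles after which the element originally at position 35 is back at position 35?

28

Follow position 35 under repeated in-shuffles:
35 → 70 → 53 → 19 → 38 → 76 → 65 → 43 → ... → 35 (length 28)
It first returns after 28 in-shuffles.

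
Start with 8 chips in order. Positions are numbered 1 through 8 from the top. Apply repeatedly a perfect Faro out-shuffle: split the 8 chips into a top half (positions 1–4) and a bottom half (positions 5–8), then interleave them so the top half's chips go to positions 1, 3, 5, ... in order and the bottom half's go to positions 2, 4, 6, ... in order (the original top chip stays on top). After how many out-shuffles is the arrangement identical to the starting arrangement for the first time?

3

The out-shuffle permutes the 8 positions with cycle lengths [1, 1, 3, 3].
Every chip is home exactly when every cycle has completed a whole number of laps, i.e. after lcm(1, 3) = 3 out-shuffles.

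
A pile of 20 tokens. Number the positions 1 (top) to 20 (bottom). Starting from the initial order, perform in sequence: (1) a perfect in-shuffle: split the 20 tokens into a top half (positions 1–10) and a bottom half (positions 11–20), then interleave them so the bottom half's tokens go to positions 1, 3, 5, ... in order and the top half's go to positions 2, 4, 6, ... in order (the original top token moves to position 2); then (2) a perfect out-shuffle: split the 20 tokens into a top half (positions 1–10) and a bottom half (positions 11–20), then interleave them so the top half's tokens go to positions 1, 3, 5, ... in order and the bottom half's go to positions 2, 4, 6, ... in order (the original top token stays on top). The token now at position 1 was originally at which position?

Undo the operations in reverse order, starting from position 1:
  undo op 2 (out-shuffle, from top half): 1 ← 1
  undo op 1 (in-shuffle, from bottom half): 1 ← 11
So the token at position 1 came from original position 11.

11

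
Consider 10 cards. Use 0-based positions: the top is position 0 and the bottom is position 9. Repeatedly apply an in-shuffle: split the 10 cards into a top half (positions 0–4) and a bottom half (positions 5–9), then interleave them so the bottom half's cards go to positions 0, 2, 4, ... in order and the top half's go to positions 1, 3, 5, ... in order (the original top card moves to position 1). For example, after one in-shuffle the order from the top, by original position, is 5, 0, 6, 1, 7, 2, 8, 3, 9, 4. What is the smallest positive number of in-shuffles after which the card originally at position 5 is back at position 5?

10

Follow position 5 under repeated in-shuffles:
5 → 0 → 1 → 3 → 7 → 4 → 9 → 8 → 6 → 2 → 5
It first returns after 10 in-shuffles.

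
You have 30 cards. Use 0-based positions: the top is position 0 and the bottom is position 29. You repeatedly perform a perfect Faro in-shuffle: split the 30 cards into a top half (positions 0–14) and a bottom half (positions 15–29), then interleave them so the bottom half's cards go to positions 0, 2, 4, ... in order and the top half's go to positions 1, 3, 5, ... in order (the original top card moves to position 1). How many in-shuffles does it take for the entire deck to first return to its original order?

5

The in-shuffle permutes the 30 positions with cycle lengths [5, 5, 5, 5, 5, 5].
Every card is home exactly when every cycle has completed a whole number of laps, i.e. after lcm(5) = 5 in-shuffles.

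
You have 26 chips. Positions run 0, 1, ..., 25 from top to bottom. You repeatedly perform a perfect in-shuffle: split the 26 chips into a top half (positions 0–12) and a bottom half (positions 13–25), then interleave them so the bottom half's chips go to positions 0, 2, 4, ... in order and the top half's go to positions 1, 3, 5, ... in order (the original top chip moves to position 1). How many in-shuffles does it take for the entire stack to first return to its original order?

18

The in-shuffle permutes the 26 positions with cycle lengths [2, 6, 18].
Every chip is home exactly when every cycle has completed a whole number of laps, i.e. after lcm(2, 6, 18) = 18 in-shuffles.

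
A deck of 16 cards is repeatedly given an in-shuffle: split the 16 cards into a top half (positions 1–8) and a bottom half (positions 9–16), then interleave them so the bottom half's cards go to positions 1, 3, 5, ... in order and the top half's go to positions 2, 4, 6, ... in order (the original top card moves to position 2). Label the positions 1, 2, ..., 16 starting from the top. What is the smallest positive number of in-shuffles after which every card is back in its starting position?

8

The in-shuffle permutes the 16 positions with cycle lengths [8, 8].
Every card is home exactly when every cycle has completed a whole number of laps, i.e. after lcm(8) = 8 in-shuffles.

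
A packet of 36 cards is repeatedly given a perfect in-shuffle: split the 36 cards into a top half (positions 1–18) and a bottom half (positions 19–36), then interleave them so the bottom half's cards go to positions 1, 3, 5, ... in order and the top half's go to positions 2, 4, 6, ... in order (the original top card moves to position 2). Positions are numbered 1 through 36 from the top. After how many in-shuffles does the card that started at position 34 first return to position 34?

Follow position 34 under repeated in-shuffles:
34 → 31 → 25 → 13 → 26 → 15 → 30 → 23 → ... → 34 (length 36)
It first returns after 36 in-shuffles.

36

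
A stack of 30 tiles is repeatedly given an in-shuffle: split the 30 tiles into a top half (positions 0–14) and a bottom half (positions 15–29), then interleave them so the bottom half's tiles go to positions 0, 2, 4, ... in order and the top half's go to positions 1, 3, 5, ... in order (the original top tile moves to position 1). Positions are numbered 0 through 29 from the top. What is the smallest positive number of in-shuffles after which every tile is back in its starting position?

The in-shuffle permutes the 30 positions with cycle lengths [5, 5, 5, 5, 5, 5].
Every tile is home exactly when every cycle has completed a whole number of laps, i.e. after lcm(5) = 5 in-shuffles.

5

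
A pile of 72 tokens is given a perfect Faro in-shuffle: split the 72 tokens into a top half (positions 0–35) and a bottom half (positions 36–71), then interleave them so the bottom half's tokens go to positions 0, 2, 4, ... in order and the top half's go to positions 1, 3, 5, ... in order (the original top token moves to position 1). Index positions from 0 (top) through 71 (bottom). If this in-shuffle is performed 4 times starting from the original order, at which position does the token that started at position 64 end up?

Track the token's position through each in-shuffle:
64 → 56 → 40 → 8 → 17

17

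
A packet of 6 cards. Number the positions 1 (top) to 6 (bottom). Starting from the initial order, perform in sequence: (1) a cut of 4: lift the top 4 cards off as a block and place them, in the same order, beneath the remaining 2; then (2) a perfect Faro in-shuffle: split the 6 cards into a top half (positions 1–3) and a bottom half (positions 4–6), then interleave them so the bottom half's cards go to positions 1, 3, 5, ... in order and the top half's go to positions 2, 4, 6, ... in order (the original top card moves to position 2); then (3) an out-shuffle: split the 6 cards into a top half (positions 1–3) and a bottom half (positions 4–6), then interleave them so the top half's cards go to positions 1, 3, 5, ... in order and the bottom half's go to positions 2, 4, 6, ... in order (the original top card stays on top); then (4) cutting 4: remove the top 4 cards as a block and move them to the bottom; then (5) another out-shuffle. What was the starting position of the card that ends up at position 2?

6

Undo the operations in reverse order, starting from position 2:
  undo op 5 (out-shuffle, from bottom half): 2 ← 4
  undo op 4 (cut 4): 4 ← 2
  undo op 3 (out-shuffle, from bottom half): 2 ← 4
  undo op 2 (in-shuffle, from top half): 4 ← 2
  undo op 1 (cut 4): 2 ← 6
So the card at position 2 came from original position 6.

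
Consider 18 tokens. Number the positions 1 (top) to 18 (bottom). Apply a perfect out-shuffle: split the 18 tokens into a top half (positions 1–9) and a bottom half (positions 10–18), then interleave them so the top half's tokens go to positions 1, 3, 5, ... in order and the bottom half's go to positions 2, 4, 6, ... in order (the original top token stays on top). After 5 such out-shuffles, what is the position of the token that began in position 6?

8

Track the token's position through each out-shuffle:
6 → 11 → 4 → 7 → 13 → 8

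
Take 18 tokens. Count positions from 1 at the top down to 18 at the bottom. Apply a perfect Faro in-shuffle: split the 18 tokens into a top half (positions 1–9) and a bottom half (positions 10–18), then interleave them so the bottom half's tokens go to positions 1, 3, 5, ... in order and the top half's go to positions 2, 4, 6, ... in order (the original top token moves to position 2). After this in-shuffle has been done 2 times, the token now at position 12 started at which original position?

Work backwards from position 12, undoing one in-shuffle at a time:
12 ← 6 ← 3
So the token now at position 12 started at position 3.

3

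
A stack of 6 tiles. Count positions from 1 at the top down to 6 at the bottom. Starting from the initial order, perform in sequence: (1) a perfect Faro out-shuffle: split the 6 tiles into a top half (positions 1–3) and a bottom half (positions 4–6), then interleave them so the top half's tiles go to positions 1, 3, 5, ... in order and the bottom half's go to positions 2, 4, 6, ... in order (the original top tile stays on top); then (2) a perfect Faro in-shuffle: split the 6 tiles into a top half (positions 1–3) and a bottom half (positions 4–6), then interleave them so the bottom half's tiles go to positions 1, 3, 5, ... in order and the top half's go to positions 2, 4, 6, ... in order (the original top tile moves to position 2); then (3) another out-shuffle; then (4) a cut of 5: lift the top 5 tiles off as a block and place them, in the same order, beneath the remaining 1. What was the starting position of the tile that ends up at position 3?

Undo the operations in reverse order, starting from position 3:
  undo op 4 (cut 5): 3 ← 2
  undo op 3 (out-shuffle, from bottom half): 2 ← 4
  undo op 2 (in-shuffle, from top half): 4 ← 2
  undo op 1 (out-shuffle, from bottom half): 2 ← 4
So the tile at position 3 came from original position 4.

4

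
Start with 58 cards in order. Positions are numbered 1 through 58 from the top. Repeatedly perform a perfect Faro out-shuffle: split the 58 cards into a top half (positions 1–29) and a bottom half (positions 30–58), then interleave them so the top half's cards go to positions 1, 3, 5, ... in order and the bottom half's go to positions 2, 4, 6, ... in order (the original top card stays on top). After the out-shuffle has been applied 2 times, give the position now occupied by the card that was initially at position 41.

47

Track the card's position through each out-shuffle:
41 → 24 → 47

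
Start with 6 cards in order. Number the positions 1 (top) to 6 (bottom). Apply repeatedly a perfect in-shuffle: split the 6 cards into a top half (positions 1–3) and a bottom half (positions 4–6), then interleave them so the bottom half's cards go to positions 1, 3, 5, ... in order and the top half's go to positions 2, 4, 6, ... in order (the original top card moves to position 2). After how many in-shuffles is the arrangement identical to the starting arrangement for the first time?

The in-shuffle permutes the 6 positions with cycle lengths [3, 3].
Every card is home exactly when every cycle has completed a whole number of laps, i.e. after lcm(3) = 3 in-shuffles.

3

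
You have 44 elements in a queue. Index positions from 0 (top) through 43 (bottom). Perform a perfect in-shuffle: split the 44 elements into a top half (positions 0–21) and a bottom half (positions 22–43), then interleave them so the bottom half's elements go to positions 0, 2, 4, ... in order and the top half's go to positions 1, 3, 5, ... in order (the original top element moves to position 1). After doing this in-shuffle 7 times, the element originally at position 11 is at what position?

5

Track the element's position through each in-shuffle:
11 → 23 → 2 → 5 → 11 → 23 → 2 → 5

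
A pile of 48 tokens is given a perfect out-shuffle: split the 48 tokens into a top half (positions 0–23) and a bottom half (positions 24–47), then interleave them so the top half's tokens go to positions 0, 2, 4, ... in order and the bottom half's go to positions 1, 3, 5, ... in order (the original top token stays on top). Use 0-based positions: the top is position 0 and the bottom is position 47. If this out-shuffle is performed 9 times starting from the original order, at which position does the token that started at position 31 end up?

33

Track the token's position through each out-shuffle:
31 → 15 → 30 → 13 → 26 → 5 → 10 → 20 → 40 → 33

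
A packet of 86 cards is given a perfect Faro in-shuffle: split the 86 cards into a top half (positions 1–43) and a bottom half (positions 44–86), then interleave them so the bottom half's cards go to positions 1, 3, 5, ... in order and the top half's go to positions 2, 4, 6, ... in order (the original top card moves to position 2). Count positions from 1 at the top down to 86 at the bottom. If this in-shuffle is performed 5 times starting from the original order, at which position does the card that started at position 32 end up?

67

Track the card's position through each in-shuffle:
32 → 64 → 41 → 82 → 77 → 67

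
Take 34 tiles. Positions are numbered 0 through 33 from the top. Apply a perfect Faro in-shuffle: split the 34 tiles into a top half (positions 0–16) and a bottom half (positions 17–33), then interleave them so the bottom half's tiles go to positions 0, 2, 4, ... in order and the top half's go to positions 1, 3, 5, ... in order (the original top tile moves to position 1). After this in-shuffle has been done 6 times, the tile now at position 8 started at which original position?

Work backwards from position 8, undoing one in-shuffle at a time:
8 ← 21 ← 10 ← 22 ← 28 ← 31 ← 15
So the tile now at position 8 started at position 15.

15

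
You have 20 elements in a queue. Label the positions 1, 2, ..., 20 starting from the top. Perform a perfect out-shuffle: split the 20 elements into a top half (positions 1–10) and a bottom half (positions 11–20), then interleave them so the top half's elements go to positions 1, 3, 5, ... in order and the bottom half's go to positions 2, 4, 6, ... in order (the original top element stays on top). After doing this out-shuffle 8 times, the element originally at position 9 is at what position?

Track the element's position through each out-shuffle:
9 → 17 → 14 → 8 → 15 → 10 → 19 → 18 → 16

16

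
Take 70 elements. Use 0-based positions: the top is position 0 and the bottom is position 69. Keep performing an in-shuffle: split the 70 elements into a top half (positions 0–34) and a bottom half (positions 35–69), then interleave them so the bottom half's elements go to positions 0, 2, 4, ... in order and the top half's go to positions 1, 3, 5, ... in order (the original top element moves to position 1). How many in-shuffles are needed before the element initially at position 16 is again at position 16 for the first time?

35

Follow position 16 under repeated in-shuffles:
16 → 33 → 67 → 64 → 58 → 46 → 22 → 45 → ... → 16 (length 35)
It first returns after 35 in-shuffles.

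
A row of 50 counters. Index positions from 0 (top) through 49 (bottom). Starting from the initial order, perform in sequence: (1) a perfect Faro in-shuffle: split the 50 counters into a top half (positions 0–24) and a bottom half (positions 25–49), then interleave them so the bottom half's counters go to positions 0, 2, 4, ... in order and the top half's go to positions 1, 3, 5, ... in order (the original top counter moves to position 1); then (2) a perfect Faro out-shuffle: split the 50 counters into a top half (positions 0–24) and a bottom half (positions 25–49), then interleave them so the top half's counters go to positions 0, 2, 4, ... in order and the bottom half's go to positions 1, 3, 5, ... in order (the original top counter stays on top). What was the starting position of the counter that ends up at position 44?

36

Undo the operations in reverse order, starting from position 44:
  undo op 2 (out-shuffle, from top half): 44 ← 22
  undo op 1 (in-shuffle, from bottom half): 22 ← 36
So the counter at position 44 came from original position 36.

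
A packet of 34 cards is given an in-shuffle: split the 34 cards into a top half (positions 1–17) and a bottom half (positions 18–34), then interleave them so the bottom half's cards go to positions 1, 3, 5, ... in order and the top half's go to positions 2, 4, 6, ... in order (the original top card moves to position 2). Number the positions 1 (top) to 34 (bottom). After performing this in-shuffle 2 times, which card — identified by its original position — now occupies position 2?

18

Work backwards from position 2, undoing one in-shuffle at a time:
2 ← 1 ← 18
So the card now at position 2 started at position 18.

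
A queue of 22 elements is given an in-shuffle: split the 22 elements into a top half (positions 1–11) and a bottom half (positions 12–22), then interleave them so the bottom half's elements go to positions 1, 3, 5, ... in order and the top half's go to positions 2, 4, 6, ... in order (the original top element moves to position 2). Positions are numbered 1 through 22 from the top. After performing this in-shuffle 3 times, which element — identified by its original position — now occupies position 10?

Work backwards from position 10, undoing one in-shuffle at a time:
10 ← 5 ← 14 ← 7
So the element now at position 10 started at position 7.

7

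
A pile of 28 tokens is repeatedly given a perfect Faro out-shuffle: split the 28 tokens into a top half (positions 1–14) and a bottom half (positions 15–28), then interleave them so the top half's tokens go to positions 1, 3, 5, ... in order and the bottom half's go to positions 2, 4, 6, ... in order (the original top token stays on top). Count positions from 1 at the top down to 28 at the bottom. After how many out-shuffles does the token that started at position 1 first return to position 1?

1

Position 1 is fixed by the out-shuffle; it is already back after 1 application.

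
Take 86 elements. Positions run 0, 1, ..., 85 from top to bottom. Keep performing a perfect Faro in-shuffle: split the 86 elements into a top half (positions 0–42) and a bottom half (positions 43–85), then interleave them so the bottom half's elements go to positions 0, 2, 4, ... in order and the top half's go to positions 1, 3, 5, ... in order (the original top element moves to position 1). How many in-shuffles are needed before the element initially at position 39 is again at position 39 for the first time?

Follow position 39 under repeated in-shuffles:
39 → 79 → 72 → 58 → 30 → 61 → 36 → 73 → ... → 39 (length 28)
It first returns after 28 in-shuffles.

28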